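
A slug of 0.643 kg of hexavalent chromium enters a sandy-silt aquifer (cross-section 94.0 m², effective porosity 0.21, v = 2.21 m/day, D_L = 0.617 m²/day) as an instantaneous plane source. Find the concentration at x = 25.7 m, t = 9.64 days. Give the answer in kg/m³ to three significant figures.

For an instantaneous plane source, C(x,t) = M/(n_e·A·√(4πDt)) · exp(−(x−vt)²/(4Dt)), with n_e·A the pore (flow) area.
Plume center vt = 2.21 × 9.64 = 21.3044 m, so the well at 25.7 m is 4.3956 m downgradient of the peak.
√(4πDt) = 8.645 m, giving peak height M/(n_e·A·√(4πDt)) = 0.643/(0.21 × 94.0 × 8.645) = 0.003768 kg/m³.
(x−vt)²/(4Dt) = (4.3956)²/(4 × 0.617 × 9.64) = 0.8121; exp(−0.8121) = 0.4439.
C = 0.003768 × 0.4439 = 0.00167 kg/m³.

0.00167 kg/m³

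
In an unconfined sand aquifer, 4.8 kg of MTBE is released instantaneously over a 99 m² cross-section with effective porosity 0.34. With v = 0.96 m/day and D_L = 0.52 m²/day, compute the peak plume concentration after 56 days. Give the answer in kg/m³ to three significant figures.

The peak of an instantaneous 1D plume sits at x = vt; there the Gaussian factor is 1 and C_max = M/(n_e·A·√(4πDt)), where n_e·A is the pore area the mass is dissolved in.
√(4πDt) = √(4π × 0.52 × 56) = 19.13 m, so C_max = 4.8/(0.34 × 99 × 19.13) = 0.00745 kg/m³.

0.00745 kg/m³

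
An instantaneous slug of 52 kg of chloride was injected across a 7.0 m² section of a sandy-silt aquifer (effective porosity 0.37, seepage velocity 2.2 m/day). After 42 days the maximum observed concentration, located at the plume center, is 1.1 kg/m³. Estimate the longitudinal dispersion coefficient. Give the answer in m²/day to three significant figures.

0.631 m²/day

At the plume center C_max = M/(n_e·A·√(4πDt)), so D = M²/(4πt·(n_e·A·C_max)²).
n_e·A·C_max = 0.37 × 7.0 × 1.1 = 2.849 kg/m.
D = 52²/(4π × 42 × 2.849²) = 0.631 m²/day.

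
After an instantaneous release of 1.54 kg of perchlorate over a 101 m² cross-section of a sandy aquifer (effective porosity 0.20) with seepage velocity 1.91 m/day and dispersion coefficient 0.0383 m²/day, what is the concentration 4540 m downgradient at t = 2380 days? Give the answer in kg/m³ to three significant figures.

For an instantaneous plane source, C(x,t) = M/(n_e·A·√(4πDt)) · exp(−(x−vt)²/(4Dt)), with n_e·A the pore (flow) area.
Plume center vt = 1.91 × 2380 = 4545.8 m, so the well at 4540 m is 5.8 m upgradient of the peak.
√(4πDt) = 33.84 m, giving peak height M/(n_e·A·√(4πDt)) = 1.54/(0.20 × 101 × 33.84) = 0.002253 kg/m³.
(x−vt)²/(4Dt) = (-5.8)²/(4 × 0.0383 × 2380) = 0.09226; exp(−0.09226) = 0.9119.
C = 0.002253 × 0.9119 = 0.00205 kg/m³.

0.00205 kg/m³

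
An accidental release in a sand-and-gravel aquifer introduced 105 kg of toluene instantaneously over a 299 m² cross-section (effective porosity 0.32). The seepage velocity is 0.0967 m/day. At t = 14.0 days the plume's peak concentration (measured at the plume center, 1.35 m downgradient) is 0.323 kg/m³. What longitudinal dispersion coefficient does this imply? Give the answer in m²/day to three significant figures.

0.0656 m²/day

At the plume center C_max = M/(n_e·A·√(4πDt)), so D = M²/(4πt·(n_e·A·C_max)²).
n_e·A·C_max = 0.32 × 299 × 0.323 = 30.90 kg/m.
D = 105²/(4π × 14.0 × 30.90²) = 0.0656 m²/day.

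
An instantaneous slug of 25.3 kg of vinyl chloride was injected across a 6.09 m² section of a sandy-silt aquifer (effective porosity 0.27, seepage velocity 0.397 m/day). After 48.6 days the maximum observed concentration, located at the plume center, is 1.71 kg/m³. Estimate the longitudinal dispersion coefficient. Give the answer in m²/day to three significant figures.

0.133 m²/day

At the plume center C_max = M/(n_e·A·√(4πDt)), so D = M²/(4πt·(n_e·A·C_max)²).
n_e·A·C_max = 0.27 × 6.09 × 1.71 = 2.812 kg/m.
D = 25.3²/(4π × 48.6 × 2.812²) = 0.133 m²/day.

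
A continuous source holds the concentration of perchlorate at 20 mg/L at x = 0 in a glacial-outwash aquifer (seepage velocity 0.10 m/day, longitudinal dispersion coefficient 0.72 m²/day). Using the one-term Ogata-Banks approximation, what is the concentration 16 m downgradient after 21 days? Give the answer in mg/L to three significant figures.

0.115 mg/L

For a continuous step input, C/C₀ ≈ ½·erfc((x−vt)/(2√(Dt))).
vt = 0.10 × 21 = 2.1 m and 2√(Dt) = 2√(0.72 × 21) = 7.777 m.
Argument (x−vt)/(2√(Dt)) = (16 − 2.1)/7.777 = 1.787; ½·erfc(1.787) = 0.005749.
C = 20 × 0.005749 = 0.115 mg/L.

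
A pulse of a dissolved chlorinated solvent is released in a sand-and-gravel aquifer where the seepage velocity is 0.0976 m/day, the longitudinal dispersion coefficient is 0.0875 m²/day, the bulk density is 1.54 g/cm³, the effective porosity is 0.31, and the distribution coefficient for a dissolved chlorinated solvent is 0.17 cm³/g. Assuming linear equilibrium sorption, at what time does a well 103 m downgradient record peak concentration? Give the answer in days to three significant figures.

1930 days

Retardation factor R = 1 + ρ_b·K_d/n = 1 + 1.54 × 0.17/0.31 = 1.845.
Sorption retards both mechanisms: v_R = v/R = 0.05290 m/day, D_R = D/R = 0.04743 m²/day.
Peak time from v_R²t² + 2D_R t − x² = 0: t = (√(D_R² + v_R²x²) − D_R)/v_R².
√(D_R² + v_R²x²) = √(0.04743² + 0.05290² × 103²) = 5.449; v_R² = 0.002798.
t = (5.449 − 0.04743)/0.002798 = 1930 days.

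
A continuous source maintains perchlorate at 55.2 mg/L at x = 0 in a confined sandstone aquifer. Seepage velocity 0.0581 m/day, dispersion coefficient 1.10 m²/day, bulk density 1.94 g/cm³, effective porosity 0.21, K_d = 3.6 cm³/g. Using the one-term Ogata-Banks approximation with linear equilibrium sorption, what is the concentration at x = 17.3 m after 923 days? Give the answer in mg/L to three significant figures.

Retardation factor R = 1 + ρ_b·K_d/n = 1 + 1.94 × 3.6/0.21 = 34.26.
Sorption retards both mechanisms: v_R = v/R = 0.001696 m/day, D_R = D/R = 0.03211 m²/day.
v_R·t = 0.001696 × 923 = 1.565408 m; 2√(D_R t) = 10.89 m; argument = (17.3 − 1.565408)/10.89 = 1.445.
C = C₀ × ½·erfc(1.445) = 55.2 × 0.02050 = 1.13 mg/L.

1.13 mg/L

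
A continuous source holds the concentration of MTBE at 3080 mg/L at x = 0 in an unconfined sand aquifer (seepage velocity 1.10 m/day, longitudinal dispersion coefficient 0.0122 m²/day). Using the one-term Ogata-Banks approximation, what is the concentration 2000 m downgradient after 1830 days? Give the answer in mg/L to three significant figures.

For a continuous step input, C/C₀ ≈ ½·erfc((x−vt)/(2√(Dt))).
vt = 1.10 × 1830 = 2013 m and 2√(Dt) = 2√(0.0122 × 1830) = 9.450 m.
Argument (x−vt)/(2√(Dt)) = (2000 − 2013)/9.450 = -1.376; ½·erfc(-1.376) = 0.9742.
C = 3080 × 0.9742 = 3000 mg/L.

3000 mg/L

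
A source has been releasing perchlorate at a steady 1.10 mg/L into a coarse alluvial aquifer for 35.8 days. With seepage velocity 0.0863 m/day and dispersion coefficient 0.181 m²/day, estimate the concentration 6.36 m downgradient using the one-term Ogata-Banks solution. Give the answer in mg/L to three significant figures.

For a continuous step input, C/C₀ ≈ ½·erfc((x−vt)/(2√(Dt))).
vt = 0.0863 × 35.8 = 3.08954 m and 2√(Dt) = 2√(0.181 × 35.8) = 5.091 m.
Argument (x−vt)/(2√(Dt)) = (6.36 − 3.08954)/5.091 = 0.6424; ½·erfc(0.6424) = 0.1818.
C = 1.10 × 0.1818 = 0.200 mg/L.

0.200 mg/L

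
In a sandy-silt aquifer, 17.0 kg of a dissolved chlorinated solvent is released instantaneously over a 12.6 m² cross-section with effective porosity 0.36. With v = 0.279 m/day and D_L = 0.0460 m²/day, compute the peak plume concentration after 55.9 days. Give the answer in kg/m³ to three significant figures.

The peak of an instantaneous 1D plume sits at x = vt; there the Gaussian factor is 1 and C_max = M/(n_e·A·√(4πDt)), where n_e·A is the pore area the mass is dissolved in.
√(4πDt) = √(4π × 0.0460 × 55.9) = 5.684 m, so C_max = 17.0/(0.36 × 12.6 × 5.684) = 0.659 kg/m³.

0.659 kg/m³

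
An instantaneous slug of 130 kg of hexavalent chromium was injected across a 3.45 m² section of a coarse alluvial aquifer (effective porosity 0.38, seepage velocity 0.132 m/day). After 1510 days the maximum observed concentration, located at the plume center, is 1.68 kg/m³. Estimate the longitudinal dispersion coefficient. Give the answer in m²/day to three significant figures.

0.184 m²/day

At the plume center C_max = M/(n_e·A·√(4πDt)), so D = M²/(4πt·(n_e·A·C_max)²).
n_e·A·C_max = 0.38 × 3.45 × 1.68 = 2.202 kg/m.
D = 130²/(4π × 1510 × 2.202²) = 0.184 m²/day.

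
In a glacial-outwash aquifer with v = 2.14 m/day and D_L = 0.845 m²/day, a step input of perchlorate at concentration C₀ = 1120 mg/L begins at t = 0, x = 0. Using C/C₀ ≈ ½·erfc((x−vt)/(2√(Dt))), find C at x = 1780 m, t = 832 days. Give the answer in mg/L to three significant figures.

566 mg/L

For a continuous step input, C/C₀ ≈ ½·erfc((x−vt)/(2√(Dt))).
vt = 2.14 × 832 = 1780.48 m and 2√(Dt) = 2√(0.845 × 832) = 53.03 m.
Argument (x−vt)/(2√(Dt)) = (1780 − 1780.48)/53.03 = -0.009051; ½·erfc(-0.009051) = 0.5051.
C = 1120 × 0.5051 = 566 mg/L.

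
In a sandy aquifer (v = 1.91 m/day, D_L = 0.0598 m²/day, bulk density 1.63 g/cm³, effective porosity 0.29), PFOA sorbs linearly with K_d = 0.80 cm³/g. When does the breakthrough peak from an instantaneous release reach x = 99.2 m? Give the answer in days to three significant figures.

Retardation factor R = 1 + ρ_b·K_d/n = 1 + 1.63 × 0.80/0.29 = 5.497.
Sorption retards both mechanisms: v_R = v/R = 0.3475 m/day, D_R = D/R = 0.01088 m²/day.
Peak time from v_R²t² + 2D_R t − x² = 0: t = (√(D_R² + v_R²x²) − D_R)/v_R².
√(D_R² + v_R²x²) = √(0.01088² + 0.3475² × 99.2²) = 34.47; v_R² = 0.1208.
t = (34.47 − 0.01088)/0.1208 = 285 days.

285 days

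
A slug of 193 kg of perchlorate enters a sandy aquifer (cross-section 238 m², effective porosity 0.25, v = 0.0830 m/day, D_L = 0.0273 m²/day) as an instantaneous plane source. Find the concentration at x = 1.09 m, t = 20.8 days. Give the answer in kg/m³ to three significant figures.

For an instantaneous plane source, C(x,t) = M/(n_e·A·√(4πDt)) · exp(−(x−vt)²/(4Dt)), with n_e·A the pore (flow) area.
Plume center vt = 0.0830 × 20.8 = 1.7264 m, so the well at 1.09 m is 0.6364 m upgradient of the peak.
√(4πDt) = 2.671 m, giving peak height M/(n_e·A·√(4πDt)) = 193/(0.25 × 238 × 2.671) = 1.214 kg/m³.
(x−vt)²/(4Dt) = (-0.6364)²/(4 × 0.0273 × 20.8) = 0.1783; exp(−0.1783) = 0.8367.
C = 1.214 × 0.8367 = 1.02 kg/m³.

1.02 kg/m³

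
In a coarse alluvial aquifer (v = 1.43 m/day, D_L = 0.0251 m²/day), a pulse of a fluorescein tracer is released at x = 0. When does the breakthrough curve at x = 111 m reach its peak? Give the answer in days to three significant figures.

For the 1D instantaneous-source solution, setting ∂C/∂t = 0 at fixed x gives v²t² + 2Dt − x² = 0, so t = (√(D² + v²x²) − D)/v².
√(D² + v²x²) = √(0.0251² + 1.43² × 111²) = 158.7; v² = 2.0449.
t = (158.7 − 0.0251)/2.0449 = 77.6 days (vs. the pure-advection estimate x/v = 77.6 d).

77.6 days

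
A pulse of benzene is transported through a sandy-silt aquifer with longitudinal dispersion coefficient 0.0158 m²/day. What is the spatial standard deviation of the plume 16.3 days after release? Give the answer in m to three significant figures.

Dispersive spreading gives a Gaussian with σ² = 2Dt; advection only shifts the center.
σ = √(2 × 0.0158 × 16.3) = 0.718 m.

0.718 m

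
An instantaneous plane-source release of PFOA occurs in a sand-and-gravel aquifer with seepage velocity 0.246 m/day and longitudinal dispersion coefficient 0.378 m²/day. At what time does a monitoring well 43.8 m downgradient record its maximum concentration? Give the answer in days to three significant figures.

For the 1D instantaneous-source solution, setting ∂C/∂t = 0 at fixed x gives v²t² + 2Dt − x² = 0, so t = (√(D² + v²x²) − D)/v².
√(D² + v²x²) = √(0.378² + 0.246² × 43.8²) = 10.78; v² = 0.060516.
t = (10.78 − 0.378)/0.060516 = 172 days (vs. the pure-advection estimate x/v = 178 d).

172 days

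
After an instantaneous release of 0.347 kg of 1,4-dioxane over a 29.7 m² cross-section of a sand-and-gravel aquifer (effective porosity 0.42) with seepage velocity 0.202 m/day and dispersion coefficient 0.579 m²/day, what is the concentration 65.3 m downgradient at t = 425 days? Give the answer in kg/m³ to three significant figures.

0.000326 kg/m³

For an instantaneous plane source, C(x,t) = M/(n_e·A·√(4πDt)) · exp(−(x−vt)²/(4Dt)), with n_e·A the pore (flow) area.
Plume center vt = 0.202 × 425 = 85.85 m, so the well at 65.3 m is 20.55 m upgradient of the peak.
√(4πDt) = 55.61 m, giving peak height M/(n_e·A·√(4πDt)) = 0.347/(0.42 × 29.7 × 55.61) = 0.0005002 kg/m³.
(x−vt)²/(4Dt) = (-20.55)²/(4 × 0.579 × 425) = 0.4290; exp(−0.4290) = 0.6512.
C = 0.0005002 × 0.6512 = 0.000326 kg/m³.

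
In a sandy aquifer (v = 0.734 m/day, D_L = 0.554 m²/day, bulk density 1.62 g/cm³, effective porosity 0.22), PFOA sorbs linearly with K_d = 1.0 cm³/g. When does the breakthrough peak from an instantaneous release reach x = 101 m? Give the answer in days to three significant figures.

1140 days

Retardation factor R = 1 + ρ_b·K_d/n = 1 + 1.62 × 1.0/0.22 = 8.364.
Sorption retards both mechanisms: v_R = v/R = 0.08776 m/day, D_R = D/R = 0.06624 m²/day.
Peak time from v_R²t² + 2D_R t − x² = 0: t = (√(D_R² + v_R²x²) − D_R)/v_R².
√(D_R² + v_R²x²) = √(0.06624² + 0.08776² × 101²) = 8.864; v_R² = 0.007702.
t = (8.864 − 0.06624)/0.007702 = 1140 days.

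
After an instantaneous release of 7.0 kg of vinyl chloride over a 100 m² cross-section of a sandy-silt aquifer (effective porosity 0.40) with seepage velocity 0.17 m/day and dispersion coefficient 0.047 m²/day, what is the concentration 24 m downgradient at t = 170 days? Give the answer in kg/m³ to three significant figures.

For an instantaneous plane source, C(x,t) = M/(n_e·A·√(4πDt)) · exp(−(x−vt)²/(4Dt)), with n_e·A the pore (flow) area.
Plume center vt = 0.17 × 170 = 28.9 m, so the well at 24 m is 4.9 m upgradient of the peak.
√(4πDt) = 10.02 m, giving peak height M/(n_e·A·√(4πDt)) = 7.0/(0.40 × 100 × 10.02) = 0.01747 kg/m³.
(x−vt)²/(4Dt) = (-4.9)²/(4 × 0.047 × 170) = 0.7513; exp(−0.7513) = 0.4718.
C = 0.01747 × 0.4718 = 0.00824 kg/m³.

0.00824 kg/m³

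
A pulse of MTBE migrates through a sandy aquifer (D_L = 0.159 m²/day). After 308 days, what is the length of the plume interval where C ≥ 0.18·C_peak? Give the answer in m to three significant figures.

36.7 m

The plume is Gaussian with σ = √(2Dt) = √(2 × 0.159 × 308) = 9.897 m.
C/C_peak = exp(−Δx²/(2σ²)) = 0.18 ⇒ Δx = σ·√(−2 ln 0.18) = 9.897 × 1.852 = 18.33 m.
Width = 2Δx = 36.7 m.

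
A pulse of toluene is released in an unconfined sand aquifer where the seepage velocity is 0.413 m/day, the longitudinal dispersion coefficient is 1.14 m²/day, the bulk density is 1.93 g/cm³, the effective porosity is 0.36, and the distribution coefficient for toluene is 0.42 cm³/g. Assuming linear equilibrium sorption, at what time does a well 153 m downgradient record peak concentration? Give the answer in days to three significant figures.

Retardation factor R = 1 + ρ_b·K_d/n = 1 + 1.93 × 0.42/0.36 = 3.252.
Sorption retards both mechanisms: v_R = v/R = 0.1270 m/day, D_R = D/R = 0.3506 m²/day.
Peak time from v_R²t² + 2D_R t − x² = 0: t = (√(D_R² + v_R²x²) − D_R)/v_R².
√(D_R² + v_R²x²) = √(0.3506² + 0.1270² × 153²) = 19.43; v_R² = 0.01613.
t = (19.43 − 0.3506)/0.01613 = 1180 days.

1180 days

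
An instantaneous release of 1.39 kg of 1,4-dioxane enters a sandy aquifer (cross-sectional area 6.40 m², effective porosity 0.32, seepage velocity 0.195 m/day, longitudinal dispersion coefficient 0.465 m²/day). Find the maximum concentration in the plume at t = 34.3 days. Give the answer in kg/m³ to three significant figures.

The peak of an instantaneous 1D plume sits at x = vt; there the Gaussian factor is 1 and C_max = M/(n_e·A·√(4πDt)), where n_e·A is the pore area the mass is dissolved in.
√(4πDt) = √(4π × 0.465 × 34.3) = 14.16 m, so C_max = 1.39/(0.32 × 6.40 × 14.16) = 0.0479 kg/m³.

0.0479 kg/m³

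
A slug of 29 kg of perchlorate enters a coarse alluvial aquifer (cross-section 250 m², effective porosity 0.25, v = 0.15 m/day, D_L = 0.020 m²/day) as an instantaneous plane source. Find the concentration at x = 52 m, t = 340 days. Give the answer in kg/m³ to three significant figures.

For an instantaneous plane source, C(x,t) = M/(n_e·A·√(4πDt)) · exp(−(x−vt)²/(4Dt)), with n_e·A the pore (flow) area.
Plume center vt = 0.15 × 340 = 51 m, so the well at 52 m is 1 m downgradient of the peak.
√(4πDt) = 9.244 m, giving peak height M/(n_e·A·√(4πDt)) = 29/(0.25 × 250 × 9.244) = 0.05019 kg/m³.
(x−vt)²/(4Dt) = (1)²/(4 × 0.020 × 340) = 0.03676; exp(−0.03676) = 0.9639.
C = 0.05019 × 0.9639 = 0.0484 kg/m³.

0.0484 kg/m³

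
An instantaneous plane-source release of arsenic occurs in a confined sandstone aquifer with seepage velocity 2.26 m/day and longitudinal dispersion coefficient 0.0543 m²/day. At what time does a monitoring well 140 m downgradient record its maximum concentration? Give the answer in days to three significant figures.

61.9 days

For the 1D instantaneous-source solution, setting ∂C/∂t = 0 at fixed x gives v²t² + 2Dt − x² = 0, so t = (√(D² + v²x²) − D)/v².
√(D² + v²x²) = √(0.0543² + 2.26² × 140²) = 316.4; v² = 5.1076.
t = (316.4 − 0.0543)/5.1076 = 61.9 days (vs. the pure-advection estimate x/v = 61.9 d).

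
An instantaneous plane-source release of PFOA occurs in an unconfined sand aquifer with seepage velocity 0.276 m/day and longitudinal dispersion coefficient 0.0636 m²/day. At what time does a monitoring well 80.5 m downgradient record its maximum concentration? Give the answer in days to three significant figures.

291 days

For the 1D instantaneous-source solution, setting ∂C/∂t = 0 at fixed x gives v²t² + 2Dt − x² = 0, so t = (√(D² + v²x²) − D)/v².
√(D² + v²x²) = √(0.0636² + 0.276² × 80.5²) = 22.22; v² = 0.076176.
t = (22.22 − 0.0636)/0.076176 = 291 days (vs. the pure-advection estimate x/v = 292 d).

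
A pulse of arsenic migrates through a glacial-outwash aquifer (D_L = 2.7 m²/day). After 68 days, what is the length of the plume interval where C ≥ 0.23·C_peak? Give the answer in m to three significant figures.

The plume is Gaussian with σ = √(2Dt) = √(2 × 2.7 × 68) = 19.16 m.
C/C_peak = exp(−Δx²/(2σ²)) = 0.23 ⇒ Δx = σ·√(−2 ln 0.23) = 19.16 × 1.714 = 32.84 m.
Width = 2Δx = 65.7 m.

65.7 m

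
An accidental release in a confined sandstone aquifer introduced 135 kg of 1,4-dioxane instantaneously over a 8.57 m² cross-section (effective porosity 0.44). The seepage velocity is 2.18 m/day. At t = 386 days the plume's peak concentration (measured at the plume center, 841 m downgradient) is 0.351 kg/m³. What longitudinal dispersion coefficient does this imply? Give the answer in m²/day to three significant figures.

At the plume center C_max = M/(n_e·A·√(4πDt)), so D = M²/(4πt·(n_e·A·C_max)²).
n_e·A·C_max = 0.44 × 8.57 × 0.351 = 1.324 kg/m.
D = 135²/(4π × 386 × 1.324²) = 2.14 m²/day.

2.14 m²/day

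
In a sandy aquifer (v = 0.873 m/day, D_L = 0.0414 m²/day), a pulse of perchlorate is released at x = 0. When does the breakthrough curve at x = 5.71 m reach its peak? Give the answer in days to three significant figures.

For the 1D instantaneous-source solution, setting ∂C/∂t = 0 at fixed x gives v²t² + 2Dt − x² = 0, so t = (√(D² + v²x²) − D)/v².
√(D² + v²x²) = √(0.0414² + 0.873² × 5.71²) = 4.985; v² = 0.762129.
t = (4.985 − 0.0414)/0.762129 = 6.49 days (vs. the pure-advection estimate x/v = 6.54 d).

6.49 days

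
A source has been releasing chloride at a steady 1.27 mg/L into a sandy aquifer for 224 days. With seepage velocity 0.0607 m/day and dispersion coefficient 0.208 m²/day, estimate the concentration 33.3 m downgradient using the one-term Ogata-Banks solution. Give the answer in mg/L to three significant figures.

0.0262 mg/L

For a continuous step input, C/C₀ ≈ ½·erfc((x−vt)/(2√(Dt))).
vt = 0.0607 × 224 = 13.5968 m and 2√(Dt) = 2√(0.208 × 224) = 13.65 m.
Argument (x−vt)/(2√(Dt)) = (33.3 − 13.5968)/13.65 = 1.443; ½·erfc(1.443) = 0.02064.
C = 1.27 × 0.02064 = 0.0262 mg/L.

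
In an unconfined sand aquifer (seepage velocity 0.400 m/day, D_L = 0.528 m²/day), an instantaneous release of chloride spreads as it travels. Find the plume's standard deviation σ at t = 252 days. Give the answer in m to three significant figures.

Dispersive spreading gives a Gaussian with σ² = 2Dt; advection only shifts the center.
σ = √(2 × 0.528 × 252) = 16.3 m.

16.3 m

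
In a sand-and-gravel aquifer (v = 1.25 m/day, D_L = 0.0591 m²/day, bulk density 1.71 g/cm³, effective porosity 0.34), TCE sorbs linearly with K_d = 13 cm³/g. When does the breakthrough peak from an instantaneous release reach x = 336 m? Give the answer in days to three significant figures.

17800 days

Retardation factor R = 1 + ρ_b·K_d/n = 1 + 1.71 × 13/0.34 = 66.38.
Sorption retards both mechanisms: v_R = v/R = 0.01883 m/day, D_R = D/R = 0.0008903 m²/day.
Peak time from v_R²t² + 2D_R t − x² = 0: t = (√(D_R² + v_R²x²) − D_R)/v_R².
√(D_R² + v_R²x²) = √(0.0008903² + 0.01883² × 336²) = 6.327; v_R² = 0.0003546.
t = (6.327 − 0.0008903)/0.0003546 = 17800 days.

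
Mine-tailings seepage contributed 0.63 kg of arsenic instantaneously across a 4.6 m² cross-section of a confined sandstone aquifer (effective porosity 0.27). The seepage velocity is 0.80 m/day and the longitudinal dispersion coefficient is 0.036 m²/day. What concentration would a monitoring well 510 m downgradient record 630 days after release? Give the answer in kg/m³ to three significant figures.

0.0202 kg/m³

For an instantaneous plane source, C(x,t) = M/(n_e·A·√(4πDt)) · exp(−(x−vt)²/(4Dt)), with n_e·A the pore (flow) area.
Plume center vt = 0.80 × 630 = 504 m, so the well at 510 m is 6 m downgradient of the peak.
√(4πDt) = 16.88 m, giving peak height M/(n_e·A·√(4πDt)) = 0.63/(0.27 × 4.6 × 16.88) = 0.03005 kg/m³.
(x−vt)²/(4Dt) = (6)²/(4 × 0.036 × 630) = 0.3968; exp(−0.3968) = 0.6725.
C = 0.03005 × 0.6725 = 0.0202 kg/m³.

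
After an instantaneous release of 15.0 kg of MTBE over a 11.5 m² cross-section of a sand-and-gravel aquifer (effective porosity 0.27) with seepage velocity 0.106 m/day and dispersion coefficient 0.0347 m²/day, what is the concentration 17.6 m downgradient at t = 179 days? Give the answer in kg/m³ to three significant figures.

For an instantaneous plane source, C(x,t) = M/(n_e·A·√(4πDt)) · exp(−(x−vt)²/(4Dt)), with n_e·A the pore (flow) area.
Plume center vt = 0.106 × 179 = 18.974 m, so the well at 17.6 m is 1.374 m upgradient of the peak.
√(4πDt) = 8.835 m, giving peak height M/(n_e·A·√(4πDt)) = 15.0/(0.27 × 11.5 × 8.835) = 0.5468 kg/m³.
(x−vt)²/(4Dt) = (-1.374)²/(4 × 0.0347 × 179) = 0.07599; exp(−0.07599) = 0.9268.
C = 0.5468 × 0.9268 = 0.507 kg/m³.

0.507 kg/m³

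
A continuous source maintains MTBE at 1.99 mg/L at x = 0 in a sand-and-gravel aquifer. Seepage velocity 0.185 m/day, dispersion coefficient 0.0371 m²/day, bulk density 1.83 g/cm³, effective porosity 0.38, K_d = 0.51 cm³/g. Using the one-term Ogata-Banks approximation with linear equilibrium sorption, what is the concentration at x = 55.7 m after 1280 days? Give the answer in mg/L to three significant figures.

1.98 mg/L

Retardation factor R = 1 + ρ_b·K_d/n = 1 + 1.83 × 0.51/0.38 = 3.456.
Sorption retards both mechanisms: v_R = v/R = 0.05353 m/day, D_R = D/R = 0.01073 m²/day.
v_R·t = 0.05353 × 1280 = 68.5184 m; 2√(D_R t) = 7.412 m; argument = (55.7 − 68.5184)/7.412 = -1.729.
C = C₀ × ½·erfc(-1.729) = 1.99 × 0.9928 = 1.98 mg/L.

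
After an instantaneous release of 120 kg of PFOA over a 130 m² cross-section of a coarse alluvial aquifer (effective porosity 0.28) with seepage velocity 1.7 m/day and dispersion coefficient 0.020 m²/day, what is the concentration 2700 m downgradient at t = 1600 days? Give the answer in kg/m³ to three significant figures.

For an instantaneous plane source, C(x,t) = M/(n_e·A·√(4πDt)) · exp(−(x−vt)²/(4Dt)), with n_e·A the pore (flow) area.
Plume center vt = 1.7 × 1600 = 2720 m, so the well at 2700 m is 20 m upgradient of the peak.
√(4πDt) = 20.05 m, giving peak height M/(n_e·A·√(4πDt)) = 120/(0.28 × 130 × 20.05) = 0.1644 kg/m³.
(x−vt)²/(4Dt) = (-20)²/(4 × 0.020 × 1600) = 3.125; exp(−3.125) = 0.04394.
C = 0.1644 × 0.04394 = 0.00722 kg/m³.

0.00722 kg/m³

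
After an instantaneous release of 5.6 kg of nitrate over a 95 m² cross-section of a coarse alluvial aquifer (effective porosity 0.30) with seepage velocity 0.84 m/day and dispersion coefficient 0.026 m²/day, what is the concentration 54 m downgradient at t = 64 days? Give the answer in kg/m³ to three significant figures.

0.0426 kg/m³

For an instantaneous plane source, C(x,t) = M/(n_e·A·√(4πDt)) · exp(−(x−vt)²/(4Dt)), with n_e·A the pore (flow) area.
Plume center vt = 0.84 × 64 = 53.76 m, so the well at 54 m is 0.24 m downgradient of the peak.
√(4πDt) = 4.573 m, giving peak height M/(n_e·A·√(4πDt)) = 5.6/(0.30 × 95 × 4.573) = 0.04297 kg/m³.
(x−vt)²/(4Dt) = (0.24)²/(4 × 0.026 × 64) = 0.008654; exp(−0.008654) = 0.9914.
C = 0.04297 × 0.9914 = 0.0426 kg/m³.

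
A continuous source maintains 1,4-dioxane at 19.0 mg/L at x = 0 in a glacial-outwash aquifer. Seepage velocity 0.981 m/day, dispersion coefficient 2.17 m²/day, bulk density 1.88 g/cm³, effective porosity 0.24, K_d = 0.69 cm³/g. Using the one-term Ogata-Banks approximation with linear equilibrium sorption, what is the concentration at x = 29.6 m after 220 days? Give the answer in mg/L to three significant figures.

12.0 mg/L

Retardation factor R = 1 + ρ_b·K_d/n = 1 + 1.88 × 0.69/0.24 = 6.405.
Sorption retards both mechanisms: v_R = v/R = 0.1532 m/day, D_R = D/R = 0.3388 m²/day.
v_R·t = 0.1532 × 220 = 33.704 m; 2√(D_R t) = 17.27 m; argument = (29.6 − 33.704)/17.27 = -0.2376.
C = C₀ × ½·erfc(-0.2376) = 19.0 × 0.6316 = 12.0 mg/L.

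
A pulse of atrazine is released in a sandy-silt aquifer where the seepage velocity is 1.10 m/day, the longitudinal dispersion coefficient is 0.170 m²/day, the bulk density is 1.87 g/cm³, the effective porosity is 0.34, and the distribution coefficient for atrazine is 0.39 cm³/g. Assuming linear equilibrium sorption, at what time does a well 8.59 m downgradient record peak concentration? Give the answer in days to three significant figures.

24.1 days

Retardation factor R = 1 + ρ_b·K_d/n = 1 + 1.87 × 0.39/0.34 = 3.145.
Sorption retards both mechanisms: v_R = v/R = 0.3498 m/day, D_R = D/R = 0.05405 m²/day.
Peak time from v_R²t² + 2D_R t − x² = 0: t = (√(D_R² + v_R²x²) − D_R)/v_R².
√(D_R² + v_R²x²) = √(0.05405² + 0.3498² × 8.59²) = 3.005; v_R² = 0.1224.
t = (3.005 − 0.05405)/0.1224 = 24.1 days.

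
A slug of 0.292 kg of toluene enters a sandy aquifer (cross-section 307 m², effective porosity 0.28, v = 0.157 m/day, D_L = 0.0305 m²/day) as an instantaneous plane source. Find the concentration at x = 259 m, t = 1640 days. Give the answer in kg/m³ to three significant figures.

0.000134 kg/m³

For an instantaneous plane source, C(x,t) = M/(n_e·A·√(4πDt)) · exp(−(x−vt)²/(4Dt)), with n_e·A the pore (flow) area.
Plume center vt = 0.157 × 1640 = 257.48 m, so the well at 259 m is 1.52 m downgradient of the peak.
√(4πDt) = 25.07 m, giving peak height M/(n_e·A·√(4πDt)) = 0.292/(0.28 × 307 × 25.07) = 0.0001355 kg/m³.
(x−vt)²/(4Dt) = (1.52)²/(4 × 0.0305 × 1640) = 0.01155; exp(−0.01155) = 0.9885.
C = 0.0001355 × 0.9885 = 0.000134 kg/m³.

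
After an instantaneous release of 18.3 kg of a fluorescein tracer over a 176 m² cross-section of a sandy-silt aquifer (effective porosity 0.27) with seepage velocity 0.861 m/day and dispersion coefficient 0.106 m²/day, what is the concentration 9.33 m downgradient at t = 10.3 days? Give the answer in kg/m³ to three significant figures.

For an instantaneous plane source, C(x,t) = M/(n_e·A·√(4πDt)) · exp(−(x−vt)²/(4Dt)), with n_e·A the pore (flow) area.
Plume center vt = 0.861 × 10.3 = 8.8683 m, so the well at 9.33 m is 0.4617 m downgradient of the peak.
√(4πDt) = 3.704 m, giving peak height M/(n_e·A·√(4πDt)) = 18.3/(0.27 × 176 × 3.704) = 0.1040 kg/m³.
(x−vt)²/(4Dt) = (0.4617)²/(4 × 0.106 × 10.3) = 0.04881; exp(−0.04881) = 0.9524.
C = 0.1040 × 0.9524 = 0.0990 kg/m³.

0.0990 kg/m³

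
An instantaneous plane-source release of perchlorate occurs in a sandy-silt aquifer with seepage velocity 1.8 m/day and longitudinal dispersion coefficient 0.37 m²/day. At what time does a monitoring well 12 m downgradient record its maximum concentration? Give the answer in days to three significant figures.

For the 1D instantaneous-source solution, setting ∂C/∂t = 0 at fixed x gives v²t² + 2Dt − x² = 0, so t = (√(D² + v²x²) − D)/v².
√(D² + v²x²) = √(0.37² + 1.8² × 12²) = 21.60; v² = 3.24.
t = (21.60 − 0.37)/3.24 = 6.55 days (vs. the pure-advection estimate x/v = 6.67 d).

6.55 days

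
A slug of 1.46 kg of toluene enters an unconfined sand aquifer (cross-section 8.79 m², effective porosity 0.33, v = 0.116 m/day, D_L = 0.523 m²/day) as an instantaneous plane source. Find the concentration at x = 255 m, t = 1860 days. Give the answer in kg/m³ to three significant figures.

For an instantaneous plane source, C(x,t) = M/(n_e·A·√(4πDt)) · exp(−(x−vt)²/(4Dt)), with n_e·A the pore (flow) area.
Plume center vt = 0.116 × 1860 = 215.76 m, so the well at 255 m is 39.24 m downgradient of the peak.
√(4πDt) = 110.6 m, giving peak height M/(n_e·A·√(4πDt)) = 1.46/(0.33 × 8.79 × 110.6) = 0.004551 kg/m³.
(x−vt)²/(4Dt) = (39.24)²/(4 × 0.523 × 1860) = 0.3957; exp(−0.3957) = 0.6732.
C = 0.004551 × 0.6732 = 0.00306 kg/m³.

0.00306 kg/m³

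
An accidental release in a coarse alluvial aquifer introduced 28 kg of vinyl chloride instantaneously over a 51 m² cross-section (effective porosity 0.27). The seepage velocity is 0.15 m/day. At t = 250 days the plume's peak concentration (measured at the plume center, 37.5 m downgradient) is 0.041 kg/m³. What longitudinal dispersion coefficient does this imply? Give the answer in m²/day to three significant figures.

At the plume center C_max = M/(n_e·A·√(4πDt)), so D = M²/(4πt·(n_e·A·C_max)²).
n_e·A·C_max = 0.27 × 51 × 0.041 = 0.5646 kg/m.
D = 28²/(4π × 250 × 0.5646²) = 0.783 m²/day.

0.783 m²/day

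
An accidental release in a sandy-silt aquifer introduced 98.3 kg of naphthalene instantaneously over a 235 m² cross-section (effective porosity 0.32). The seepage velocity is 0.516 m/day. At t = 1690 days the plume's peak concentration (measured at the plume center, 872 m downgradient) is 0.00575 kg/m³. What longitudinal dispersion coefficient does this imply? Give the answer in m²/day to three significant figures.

2.43 m²/day

At the plume center C_max = M/(n_e·A·√(4πDt)), so D = M²/(4πt·(n_e·A·C_max)²).
n_e·A·C_max = 0.32 × 235 × 0.00575 = 0.4324 kg/m.
D = 98.3²/(4π × 1690 × 0.4324²) = 2.43 m²/day.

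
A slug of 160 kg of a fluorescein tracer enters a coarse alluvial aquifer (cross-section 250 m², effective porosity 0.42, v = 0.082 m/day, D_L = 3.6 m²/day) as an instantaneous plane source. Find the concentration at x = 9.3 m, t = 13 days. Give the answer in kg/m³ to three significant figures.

0.0437 kg/m³

For an instantaneous plane source, C(x,t) = M/(n_e·A·√(4πDt)) · exp(−(x−vt)²/(4Dt)), with n_e·A the pore (flow) area.
Plume center vt = 0.082 × 13 = 1.066 m, so the well at 9.3 m is 8.234 m downgradient of the peak.
√(4πDt) = 24.25 m, giving peak height M/(n_e·A·√(4πDt)) = 160/(0.42 × 250 × 24.25) = 0.06284 kg/m³.
(x−vt)²/(4Dt) = (8.234)²/(4 × 3.6 × 13) = 0.3622; exp(−0.3622) = 0.6961.
C = 0.06284 × 0.6961 = 0.0437 kg/m³.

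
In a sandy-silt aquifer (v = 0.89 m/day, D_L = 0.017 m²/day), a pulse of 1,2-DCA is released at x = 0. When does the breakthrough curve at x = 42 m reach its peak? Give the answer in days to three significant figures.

47.2 days

For the 1D instantaneous-source solution, setting ∂C/∂t = 0 at fixed x gives v²t² + 2Dt − x² = 0, so t = (√(D² + v²x²) − D)/v².
√(D² + v²x²) = √(0.017² + 0.89² × 42²) = 37.38; v² = 0.7921.
t = (37.38 − 0.017)/0.7921 = 47.2 days (vs. the pure-advection estimate x/v = 47.2 d).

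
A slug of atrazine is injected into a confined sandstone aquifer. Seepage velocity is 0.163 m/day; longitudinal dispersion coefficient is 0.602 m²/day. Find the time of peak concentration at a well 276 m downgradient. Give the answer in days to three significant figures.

For the 1D instantaneous-source solution, setting ∂C/∂t = 0 at fixed x gives v²t² + 2Dt − x² = 0, so t = (√(D² + v²x²) − D)/v².
√(D² + v²x²) = √(0.602² + 0.163² × 276²) = 44.99; v² = 0.026569.
t = (44.99 − 0.602)/0.026569 = 1670 days (vs. the pure-advection estimate x/v = 1690 d).

1670 days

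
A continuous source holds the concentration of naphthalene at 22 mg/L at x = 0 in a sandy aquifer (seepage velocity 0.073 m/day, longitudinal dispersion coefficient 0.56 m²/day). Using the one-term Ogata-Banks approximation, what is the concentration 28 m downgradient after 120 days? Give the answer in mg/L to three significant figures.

1.07 mg/L

For a continuous step input, C/C₀ ≈ ½·erfc((x−vt)/(2√(Dt))).
vt = 0.073 × 120 = 8.76 m and 2√(Dt) = 2√(0.56 × 120) = 16.40 m.
Argument (x−vt)/(2√(Dt)) = (28 − 8.76)/16.40 = 1.173; ½·erfc(1.173) = 0.04857.
C = 22 × 0.04857 = 1.07 mg/L.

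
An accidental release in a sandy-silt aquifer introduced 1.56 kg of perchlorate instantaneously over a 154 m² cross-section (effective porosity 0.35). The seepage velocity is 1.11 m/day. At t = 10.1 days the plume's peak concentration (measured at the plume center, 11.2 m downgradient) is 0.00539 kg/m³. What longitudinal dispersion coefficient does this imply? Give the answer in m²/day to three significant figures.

0.227 m²/day

At the plume center C_max = M/(n_e·A·√(4πDt)), so D = M²/(4πt·(n_e·A·C_max)²).
n_e·A·C_max = 0.35 × 154 × 0.00539 = 0.2905 kg/m.
D = 1.56²/(4π × 10.1 × 0.2905²) = 0.227 m²/day.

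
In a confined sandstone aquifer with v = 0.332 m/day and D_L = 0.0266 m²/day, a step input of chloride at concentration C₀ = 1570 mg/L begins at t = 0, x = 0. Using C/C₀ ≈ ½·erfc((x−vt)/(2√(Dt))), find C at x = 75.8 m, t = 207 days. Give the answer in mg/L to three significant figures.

25.9 mg/L

For a continuous step input, C/C₀ ≈ ½·erfc((x−vt)/(2√(Dt))).
vt = 0.332 × 207 = 68.724 m and 2√(Dt) = 2√(0.0266 × 207) = 4.693 m.
Argument (x−vt)/(2√(Dt)) = (75.8 − 68.724)/4.693 = 1.508; ½·erfc(1.508) = 0.01648.
C = 1570 × 0.01648 = 25.9 mg/L.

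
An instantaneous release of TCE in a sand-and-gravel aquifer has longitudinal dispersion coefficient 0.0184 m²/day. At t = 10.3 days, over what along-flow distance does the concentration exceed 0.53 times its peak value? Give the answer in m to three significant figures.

The plume is Gaussian with σ = √(2Dt) = √(2 × 0.0184 × 10.3) = 0.6157 m.
C/C_peak = exp(−Δx²/(2σ²)) = 0.53 ⇒ Δx = σ·√(−2 ln 0.53) = 0.6157 × 1.127 = 0.6939 m.
Width = 2Δx = 1.39 m.

1.39 m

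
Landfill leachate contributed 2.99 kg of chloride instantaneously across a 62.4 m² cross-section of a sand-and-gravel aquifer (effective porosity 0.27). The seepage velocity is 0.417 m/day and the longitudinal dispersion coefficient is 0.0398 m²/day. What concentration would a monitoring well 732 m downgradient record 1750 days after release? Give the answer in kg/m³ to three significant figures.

For an instantaneous plane source, C(x,t) = M/(n_e·A·√(4πDt)) · exp(−(x−vt)²/(4Dt)), with n_e·A the pore (flow) area.
Plume center vt = 0.417 × 1750 = 729.75 m, so the well at 732 m is 2.25 m downgradient of the peak.
√(4πDt) = 29.58 m, giving peak height M/(n_e·A·√(4πDt)) = 2.99/(0.27 × 62.4 × 29.58) = 0.006000 kg/m³.
(x−vt)²/(4Dt) = (2.25)²/(4 × 0.0398 × 1750) = 0.01817; exp(−0.01817) = 0.9820.
C = 0.006000 × 0.9820 = 0.00589 kg/m³.

0.00589 kg/m³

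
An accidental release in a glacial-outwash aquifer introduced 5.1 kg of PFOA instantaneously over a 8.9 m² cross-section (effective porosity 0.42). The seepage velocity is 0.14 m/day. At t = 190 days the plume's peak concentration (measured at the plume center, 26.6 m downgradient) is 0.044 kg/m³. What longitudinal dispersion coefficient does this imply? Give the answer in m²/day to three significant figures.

At the plume center C_max = M/(n_e·A·√(4πDt)), so D = M²/(4πt·(n_e·A·C_max)²).
n_e·A·C_max = 0.42 × 8.9 × 0.044 = 0.1645 kg/m.
D = 5.1²/(4π × 190 × 0.1645²) = 0.403 m²/day.

0.403 m²/day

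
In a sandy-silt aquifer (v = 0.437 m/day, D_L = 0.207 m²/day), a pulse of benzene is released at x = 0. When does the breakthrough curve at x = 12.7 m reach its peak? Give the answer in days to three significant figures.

28.0 days

For the 1D instantaneous-source solution, setting ∂C/∂t = 0 at fixed x gives v²t² + 2Dt − x² = 0, so t = (√(D² + v²x²) − D)/v².
√(D² + v²x²) = √(0.207² + 0.437² × 12.7²) = 5.554; v² = 0.190969.
t = (5.554 − 0.207)/0.190969 = 28.0 days (vs. the pure-advection estimate x/v = 29.1 d).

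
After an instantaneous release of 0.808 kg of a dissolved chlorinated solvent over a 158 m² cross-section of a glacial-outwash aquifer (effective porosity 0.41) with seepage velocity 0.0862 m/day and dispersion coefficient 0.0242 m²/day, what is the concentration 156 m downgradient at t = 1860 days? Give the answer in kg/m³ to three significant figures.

For an instantaneous plane source, C(x,t) = M/(n_e·A·√(4πDt)) · exp(−(x−vt)²/(4Dt)), with n_e·A the pore (flow) area.
Plume center vt = 0.0862 × 1860 = 160.332 m, so the well at 156 m is 4.332 m upgradient of the peak.
√(4πDt) = 23.78 m, giving peak height M/(n_e·A·√(4πDt)) = 0.808/(0.41 × 158 × 23.78) = 0.0005245 kg/m³.
(x−vt)²/(4Dt) = (-4.332)²/(4 × 0.0242 × 1860) = 0.1042; exp(−0.1042) = 0.9010.
C = 0.0005245 × 0.9010 = 0.000473 kg/m³.

0.000473 kg/m³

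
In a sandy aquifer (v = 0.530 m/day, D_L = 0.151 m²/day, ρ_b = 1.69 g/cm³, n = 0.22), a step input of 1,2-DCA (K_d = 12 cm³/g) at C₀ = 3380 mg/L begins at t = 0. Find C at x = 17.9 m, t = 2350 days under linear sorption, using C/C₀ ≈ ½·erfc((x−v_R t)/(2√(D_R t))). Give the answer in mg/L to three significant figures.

Retardation factor R = 1 + ρ_b·K_d/n = 1 + 1.69 × 12/0.22 = 93.18.
Sorption retards both mechanisms: v_R = v/R = 0.005688 m/day, D_R = D/R = 0.001621 m²/day.
v_R·t = 0.005688 × 2350 = 13.3668 m; 2√(D_R t) = 3.904 m; argument = (17.9 − 13.3668)/3.904 = 1.161.
C = C₀ × ½·erfc(1.161) = 3380 × 0.05031 = 170 mg/L.

170 mg/L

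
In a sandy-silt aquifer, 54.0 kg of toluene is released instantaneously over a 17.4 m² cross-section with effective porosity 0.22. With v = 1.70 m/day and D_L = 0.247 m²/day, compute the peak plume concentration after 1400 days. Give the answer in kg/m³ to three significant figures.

The peak of an instantaneous 1D plume sits at x = vt; there the Gaussian factor is 1 and C_max = M/(n_e·A·√(4πDt)), where n_e·A is the pore area the mass is dissolved in.
√(4πDt) = √(4π × 0.247 × 1400) = 65.92 m, so C_max = 54.0/(0.22 × 17.4 × 65.92) = 0.214 kg/m³.

0.214 kg/m³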